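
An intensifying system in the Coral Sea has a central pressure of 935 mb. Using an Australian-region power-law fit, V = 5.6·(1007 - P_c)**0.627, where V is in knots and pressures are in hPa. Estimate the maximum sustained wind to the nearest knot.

ΔP = 1007 − 935 = 72 mb.
72^0.627 ≈ 14.607.
V ≈ 5.6 × 14.607 ≈ 81.8 kt.

82 kt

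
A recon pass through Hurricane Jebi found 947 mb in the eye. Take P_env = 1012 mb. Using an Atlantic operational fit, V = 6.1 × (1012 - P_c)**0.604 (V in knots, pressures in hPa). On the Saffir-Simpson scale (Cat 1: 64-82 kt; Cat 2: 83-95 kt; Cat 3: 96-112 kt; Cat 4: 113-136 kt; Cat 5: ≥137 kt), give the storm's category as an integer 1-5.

ΔP = 1012 − 947 = 65 mb.
V ≈ 6.1 × 65^0.604 = 6.1 × 12.45 ≈ 76 kt.
76 kt falls in the Category 1 band.

1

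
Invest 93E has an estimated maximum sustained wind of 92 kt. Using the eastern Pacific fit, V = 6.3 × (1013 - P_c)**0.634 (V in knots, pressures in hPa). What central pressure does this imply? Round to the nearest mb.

944 mb

ΔP = (V / 6.3)^(1/0.634) = (92/6.3)^1.577.
92/6.3 = 14.603; 14.603^1.577 ≈ 68.65 mb.
P_c = 1013 − 68.65 = 944.35 ≈ 944 mb.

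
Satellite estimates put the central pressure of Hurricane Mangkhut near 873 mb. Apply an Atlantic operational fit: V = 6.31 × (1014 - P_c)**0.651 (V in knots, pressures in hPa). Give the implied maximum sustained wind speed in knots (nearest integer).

ΔP = 1014 − 873 = 141 mb.
141^0.651 ≈ 25.069.
V ≈ 6.31 × 25.069 ≈ 158.2 kt.

158 kt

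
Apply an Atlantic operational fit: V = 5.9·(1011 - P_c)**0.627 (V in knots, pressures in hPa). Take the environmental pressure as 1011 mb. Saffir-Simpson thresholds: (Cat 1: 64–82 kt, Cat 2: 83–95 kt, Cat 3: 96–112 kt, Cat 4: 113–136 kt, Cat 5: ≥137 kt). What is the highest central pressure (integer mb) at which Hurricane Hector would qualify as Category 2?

943 mb

Category 2 begins at V = 83 kt.
Required ΔP = (83/5.9)^(1/0.627) = 14.068^1.595 ≈ 67.81 mb.
P_c ≤ 1011 − 67.81 = 943.19, so the highest integer P_c is 943 mb.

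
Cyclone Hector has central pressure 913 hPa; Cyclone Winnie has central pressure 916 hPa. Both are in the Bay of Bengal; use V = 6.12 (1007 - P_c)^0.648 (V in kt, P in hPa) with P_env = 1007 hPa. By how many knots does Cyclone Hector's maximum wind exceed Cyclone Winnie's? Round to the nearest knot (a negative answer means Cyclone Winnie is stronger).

Cyclone Hector: ΔP = 94; V ≈ 6.12 × 94^0.648 ≈ 116.24 kt.
Cyclone Winnie: ΔP = 91; V ≈ 6.12 × 91^0.648 ≈ 113.82 kt.
Difference ≈ 116.24 − 113.82 = 2.42 → 2 kt.

2 kt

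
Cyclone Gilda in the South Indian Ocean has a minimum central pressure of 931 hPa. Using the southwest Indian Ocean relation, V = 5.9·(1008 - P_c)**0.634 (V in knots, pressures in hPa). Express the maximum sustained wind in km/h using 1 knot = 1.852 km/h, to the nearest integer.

172 km/h

ΔP = 1008 − 931 = 77 hPa.
V ≈ 5.9 × 77^0.634 = 5.9 × 15.705 ≈ 92.659 kt.
92.659 × 1.852 ≈ 171.60 km/h → 172 km/h.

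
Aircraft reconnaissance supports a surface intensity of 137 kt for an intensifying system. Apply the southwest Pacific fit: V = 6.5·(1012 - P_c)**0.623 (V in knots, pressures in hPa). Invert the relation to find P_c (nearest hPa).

ΔP = (V / 6.5)^(1/0.623) = (137/6.5)^1.605.
137/6.5 = 21.077; 21.077^1.605 ≈ 133.32 hPa.
P_c = 1012 − 133.32 = 878.68 ≈ 879 hPa.

879 hPa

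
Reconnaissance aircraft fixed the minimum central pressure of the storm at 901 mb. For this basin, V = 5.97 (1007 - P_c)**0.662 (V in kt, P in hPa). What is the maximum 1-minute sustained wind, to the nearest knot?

ΔP = 1007 − 901 = 106 mb.
106^0.662 ≈ 21.916.
V ≈ 5.97 × 21.916 ≈ 130.8 kt.

131 kt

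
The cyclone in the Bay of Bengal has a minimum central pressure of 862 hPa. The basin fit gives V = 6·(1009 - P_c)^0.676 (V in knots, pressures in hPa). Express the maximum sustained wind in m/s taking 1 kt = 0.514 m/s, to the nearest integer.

ΔP = 1009 − 862 = 147 hPa.
V ≈ 6 × 147^0.676 = 6 × 29.181 ≈ 175.089 kt.
175.089 × 0.514 ≈ 90.00 m/s → 90 m/s.

90 m/s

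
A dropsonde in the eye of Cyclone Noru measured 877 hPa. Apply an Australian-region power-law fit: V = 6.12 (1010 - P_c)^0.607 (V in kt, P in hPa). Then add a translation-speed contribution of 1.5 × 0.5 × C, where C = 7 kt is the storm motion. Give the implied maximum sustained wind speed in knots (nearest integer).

124 kt

ΔP = 1010 − 877 = 133 hPa.
133^0.607 ≈ 19.462.
V ≈ 6.12 × 19.462 ≈ 119.1 kt.
Translation term: 1.5 × 0.5 × 7 = 5.25 kt.
Corrected V ≈ 124.35 kt → 124 kt.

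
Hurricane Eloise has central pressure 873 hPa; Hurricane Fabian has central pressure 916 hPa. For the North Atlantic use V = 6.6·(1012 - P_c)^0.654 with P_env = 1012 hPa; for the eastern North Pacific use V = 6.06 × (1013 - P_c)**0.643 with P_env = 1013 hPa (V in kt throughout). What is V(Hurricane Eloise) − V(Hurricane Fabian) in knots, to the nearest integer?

Hurricane Eloise: ΔP = 139; V ≈ 6.6 × 139^0.654 ≈ 166.37 kt.
Hurricane Fabian: ΔP = 97; V ≈ 6.06 × 97^0.643 ≈ 114.81 kt.
Difference ≈ 166.37 − 114.81 = 51.56 → 52 kt.

52 kt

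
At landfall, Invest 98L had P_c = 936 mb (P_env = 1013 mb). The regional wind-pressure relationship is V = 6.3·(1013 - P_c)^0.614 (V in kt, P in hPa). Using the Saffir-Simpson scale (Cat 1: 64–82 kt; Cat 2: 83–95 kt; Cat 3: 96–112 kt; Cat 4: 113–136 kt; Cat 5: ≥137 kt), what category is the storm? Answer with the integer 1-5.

ΔP = 1013 − 936 = 77 mb.
V ≈ 6.3 × 77^0.614 = 6.3 × 14.40 ≈ 91 kt.
91 kt falls in the Category 2 band.

2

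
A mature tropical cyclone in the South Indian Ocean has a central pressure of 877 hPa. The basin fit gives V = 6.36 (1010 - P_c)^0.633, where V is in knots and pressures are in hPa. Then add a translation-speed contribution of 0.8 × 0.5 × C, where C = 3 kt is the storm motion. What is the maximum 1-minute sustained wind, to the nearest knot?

142 kt

ΔP = 1010 − 877 = 133 hPa.
133^0.633 ≈ 22.100.
V ≈ 6.36 × 22.100 ≈ 140.6 kt.
Translation term: 0.8 × 0.5 × 3 = 1.2 kt.
Corrected V ≈ 141.8 kt → 142 kt.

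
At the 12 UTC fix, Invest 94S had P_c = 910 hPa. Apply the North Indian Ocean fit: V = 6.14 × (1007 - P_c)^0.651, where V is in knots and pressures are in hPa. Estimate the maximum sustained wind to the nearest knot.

ΔP = 1007 − 910 = 97 hPa.
97^0.651 ≈ 19.651.
V ≈ 6.14 × 19.651 ≈ 120.7 kt.

121 kt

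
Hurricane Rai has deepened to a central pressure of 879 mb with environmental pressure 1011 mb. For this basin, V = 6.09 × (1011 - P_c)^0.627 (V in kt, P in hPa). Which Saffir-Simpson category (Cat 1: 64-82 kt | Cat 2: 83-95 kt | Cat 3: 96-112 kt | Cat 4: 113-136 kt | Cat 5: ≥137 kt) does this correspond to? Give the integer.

4

ΔP = 1011 − 879 = 132 mb.
V ≈ 6.09 × 132^0.627 = 6.09 × 21.36 ≈ 130 kt.
130 kt falls in the Category 4 band.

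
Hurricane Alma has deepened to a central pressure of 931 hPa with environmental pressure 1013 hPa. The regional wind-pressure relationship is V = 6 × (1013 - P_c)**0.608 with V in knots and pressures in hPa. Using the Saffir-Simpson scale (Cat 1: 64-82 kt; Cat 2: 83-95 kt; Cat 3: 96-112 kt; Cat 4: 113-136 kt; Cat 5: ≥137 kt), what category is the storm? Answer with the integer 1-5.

2

ΔP = 1013 − 931 = 82 hPa.
V ≈ 6 × 82^0.608 = 6 × 14.57 ≈ 87 kt.
87 kt falls in the Category 2 band.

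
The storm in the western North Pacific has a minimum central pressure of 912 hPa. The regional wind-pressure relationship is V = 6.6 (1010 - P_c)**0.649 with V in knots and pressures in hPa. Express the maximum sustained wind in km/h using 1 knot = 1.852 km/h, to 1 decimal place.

ΔP = 1010 − 912 = 98 hPa.
V ≈ 6.6 × 98^0.649 = 6.6 × 19.602 ≈ 129.375 kt.
129.375 × 1.852 ≈ 239.60 km/h → 239.6 km/h.

239.6 km/h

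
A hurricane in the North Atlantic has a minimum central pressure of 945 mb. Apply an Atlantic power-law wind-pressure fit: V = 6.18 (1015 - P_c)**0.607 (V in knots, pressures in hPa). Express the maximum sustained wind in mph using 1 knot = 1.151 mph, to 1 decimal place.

ΔP = 1015 − 945 = 70 mb.
V ≈ 6.18 × 70^0.607 = 6.18 × 13.182 ≈ 81.463 kt.
81.463 × 1.151 ≈ 93.76 mph → 93.8 mph.

93.8 mph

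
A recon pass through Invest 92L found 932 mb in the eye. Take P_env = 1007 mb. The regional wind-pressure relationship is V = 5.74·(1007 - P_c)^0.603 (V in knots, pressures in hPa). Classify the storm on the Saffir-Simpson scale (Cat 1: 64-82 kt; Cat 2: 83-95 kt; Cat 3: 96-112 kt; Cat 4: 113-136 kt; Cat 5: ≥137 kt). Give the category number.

1

ΔP = 1007 − 932 = 75 mb.
V ≈ 5.74 × 75^0.603 = 5.74 × 13.51 ≈ 78 kt.
78 kt falls in the Category 1 band.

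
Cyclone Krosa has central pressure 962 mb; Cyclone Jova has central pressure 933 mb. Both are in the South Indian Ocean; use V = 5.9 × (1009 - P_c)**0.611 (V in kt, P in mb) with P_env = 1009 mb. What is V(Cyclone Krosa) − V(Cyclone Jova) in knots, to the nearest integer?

-21 kt

Cyclone Krosa: ΔP = 47; V ≈ 5.9 × 47^0.611 ≈ 62.02 kt.
Cyclone Jova: ΔP = 76; V ≈ 5.9 × 76^0.611 ≈ 83.18 kt.
Difference ≈ 62.02 − 83.18 = -21.16 → -21 kt.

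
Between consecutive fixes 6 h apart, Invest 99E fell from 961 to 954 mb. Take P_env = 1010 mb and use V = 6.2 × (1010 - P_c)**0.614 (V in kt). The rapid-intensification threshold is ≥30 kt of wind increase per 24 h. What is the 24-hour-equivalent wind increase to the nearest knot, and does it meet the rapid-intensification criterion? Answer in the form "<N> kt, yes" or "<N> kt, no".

V₁: ΔP = 49, V ≈ 6.2 × 49^0.614 ≈ 67.64 kt.
V₂: ΔP = 56, V ≈ 6.2 × 56^0.614 ≈ 73.41 kt.
ΔV over 6 h = 5.77 kt → 24 h equivalent = 5.77 × 24/6 ≈ 23.08 kt.
23 kt < 30 kt ⇒ not rapid intensification.

23 kt, no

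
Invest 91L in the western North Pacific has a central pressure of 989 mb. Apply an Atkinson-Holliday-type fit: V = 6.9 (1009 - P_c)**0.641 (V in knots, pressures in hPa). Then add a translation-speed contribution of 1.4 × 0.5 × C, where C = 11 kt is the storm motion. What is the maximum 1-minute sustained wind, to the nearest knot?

55 kt

ΔP = 1009 − 989 = 20 mb.
20^0.641 ≈ 6.823.
V ≈ 6.9 × 6.823 ≈ 47.1 kt.
Translation term: 1.4 × 0.5 × 11 = 7.7 kt.
Corrected V ≈ 54.8 kt → 55 kt.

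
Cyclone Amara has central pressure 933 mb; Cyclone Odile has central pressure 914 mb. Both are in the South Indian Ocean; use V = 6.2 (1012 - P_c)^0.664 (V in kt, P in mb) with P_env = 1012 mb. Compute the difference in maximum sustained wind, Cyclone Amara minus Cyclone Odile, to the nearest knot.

-17 kt

Cyclone Amara: ΔP = 79; V ≈ 6.2 × 79^0.664 ≈ 112.83 kt.
Cyclone Odile: ΔP = 98; V ≈ 6.2 × 98^0.664 ≈ 130.19 kt.
Difference ≈ 112.83 − 130.19 = -17.36 → -17 kt.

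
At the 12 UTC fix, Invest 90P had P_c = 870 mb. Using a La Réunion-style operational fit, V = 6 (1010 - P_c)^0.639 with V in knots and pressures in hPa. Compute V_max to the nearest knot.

ΔP = 1010 − 870 = 140 mb.
140^0.639 ≈ 23.517.
V ≈ 6 × 23.517 ≈ 141.1 kt.

141 kt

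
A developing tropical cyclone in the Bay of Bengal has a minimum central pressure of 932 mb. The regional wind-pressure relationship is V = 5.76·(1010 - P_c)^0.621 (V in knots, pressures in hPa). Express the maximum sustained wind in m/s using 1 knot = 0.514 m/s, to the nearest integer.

44 m/s

ΔP = 1010 − 932 = 78 mb.
V ≈ 5.76 × 78^0.621 = 5.76 × 14.962 ≈ 86.181 kt.
86.181 × 0.514 ≈ 44.30 m/s → 44 m/s.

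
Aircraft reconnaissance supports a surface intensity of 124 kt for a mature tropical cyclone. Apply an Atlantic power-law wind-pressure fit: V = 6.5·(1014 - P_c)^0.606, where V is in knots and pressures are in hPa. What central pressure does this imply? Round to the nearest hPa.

884 hPa

ΔP = (V / 6.5)^(1/0.606) = (124/6.5)^1.650.
124/6.5 = 19.077; 19.077^1.650 ≈ 129.73 hPa.
P_c = 1014 − 129.73 = 884.27 ≈ 884 hPa.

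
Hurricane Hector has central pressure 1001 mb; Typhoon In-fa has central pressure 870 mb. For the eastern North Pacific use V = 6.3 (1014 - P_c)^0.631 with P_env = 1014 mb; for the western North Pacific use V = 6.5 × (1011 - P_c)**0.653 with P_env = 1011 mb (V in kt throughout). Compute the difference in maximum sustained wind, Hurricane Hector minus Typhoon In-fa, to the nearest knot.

-133 kt

Hurricane Hector: ΔP = 13; V ≈ 6.3 × 13^0.631 ≈ 31.79 kt.
Typhoon In-fa: ΔP = 141; V ≈ 6.5 × 141^0.653 ≈ 164.57 kt.
Difference ≈ 31.79 − 164.57 = -132.78 → -133 kt.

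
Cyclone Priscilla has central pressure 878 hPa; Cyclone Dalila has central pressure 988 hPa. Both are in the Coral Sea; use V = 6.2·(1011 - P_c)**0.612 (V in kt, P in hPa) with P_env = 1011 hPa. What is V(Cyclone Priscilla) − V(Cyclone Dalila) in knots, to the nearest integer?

81 kt

Cyclone Priscilla: ΔP = 133; V ≈ 6.2 × 133^0.612 ≈ 123.65 kt.
Cyclone Dalila: ΔP = 23; V ≈ 6.2 × 23^0.612 ≈ 42.24 kt.
Difference ≈ 123.65 − 42.24 = 81.41 → 81 kt.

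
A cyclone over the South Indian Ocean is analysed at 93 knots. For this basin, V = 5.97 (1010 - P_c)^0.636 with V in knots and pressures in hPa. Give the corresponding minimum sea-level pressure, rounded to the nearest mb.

935 mb

ΔP = (V / 5.97)^(1/0.636) = (93/5.97)^1.572.
93/5.97 = 15.578; 15.578^1.572 ≈ 74.99 mb.
P_c = 1010 − 74.99 = 935.01 ≈ 935 mb.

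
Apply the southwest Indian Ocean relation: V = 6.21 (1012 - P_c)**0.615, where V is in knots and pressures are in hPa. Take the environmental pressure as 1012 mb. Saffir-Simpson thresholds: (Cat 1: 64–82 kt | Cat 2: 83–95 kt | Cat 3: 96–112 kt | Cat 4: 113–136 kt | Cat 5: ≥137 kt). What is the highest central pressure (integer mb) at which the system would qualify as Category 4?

900 mb

Category 4 begins at V = 113 kt.
Required ΔP = (113/6.21)^(1/0.615) = 18.196^1.626 ≈ 111.88 mb.
P_c ≤ 1012 − 111.88 = 900.12, so the highest integer P_c is 900 mb.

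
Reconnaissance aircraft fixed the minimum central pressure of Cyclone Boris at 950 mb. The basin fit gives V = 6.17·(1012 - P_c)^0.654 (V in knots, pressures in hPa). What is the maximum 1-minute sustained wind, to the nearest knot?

92 kt

ΔP = 1012 − 950 = 62 mb.
62^0.654 ≈ 14.867.
V ≈ 6.17 × 14.867 ≈ 91.7 kt.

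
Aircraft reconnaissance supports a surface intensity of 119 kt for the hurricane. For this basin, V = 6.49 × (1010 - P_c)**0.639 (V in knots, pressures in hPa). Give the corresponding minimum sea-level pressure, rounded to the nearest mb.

915 mb

ΔP = (V / 6.49)^(1/0.639) = (119/6.49)^1.565.
119/6.49 = 18.336; 18.336^1.565 ≈ 94.84 mb.
P_c = 1010 − 94.84 = 915.16 ≈ 915 mb.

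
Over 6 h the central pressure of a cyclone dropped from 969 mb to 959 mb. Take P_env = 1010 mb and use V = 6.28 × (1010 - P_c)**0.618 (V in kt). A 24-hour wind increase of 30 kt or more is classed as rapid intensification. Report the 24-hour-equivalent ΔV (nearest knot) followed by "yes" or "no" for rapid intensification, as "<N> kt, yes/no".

36 kt, yes

V₁: ΔP = 41, V ≈ 6.28 × 41^0.618 ≈ 62.32 kt.
V₂: ΔP = 51, V ≈ 6.28 × 51^0.618 ≈ 71.32 kt.
ΔV over 6 h = 9.00 kt → 24 h equivalent = 9.00 × 24/6 ≈ 36.00 kt.
36 kt ≥ 30 kt ⇒ rapid intensification.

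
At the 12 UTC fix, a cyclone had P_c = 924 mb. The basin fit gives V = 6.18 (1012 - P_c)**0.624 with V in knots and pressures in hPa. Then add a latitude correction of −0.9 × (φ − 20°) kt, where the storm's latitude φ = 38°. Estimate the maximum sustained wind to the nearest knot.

85 kt

ΔP = 1012 − 924 = 88 mb.
88^0.624 ≈ 16.344.
V ≈ 6.18 × 16.344 ≈ 101.0 kt.
Latitude correction: −0.9 × (38 − 20) = -16.2 kt.
Corrected V ≈ 84.8 kt → 85 kt.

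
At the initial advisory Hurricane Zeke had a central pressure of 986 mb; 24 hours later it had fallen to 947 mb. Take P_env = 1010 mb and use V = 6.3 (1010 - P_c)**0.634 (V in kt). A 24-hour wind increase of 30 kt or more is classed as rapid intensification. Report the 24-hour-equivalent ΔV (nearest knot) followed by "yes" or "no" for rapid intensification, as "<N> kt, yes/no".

40 kt, yes

V₁: ΔP = 24, V ≈ 6.3 × 24^0.634 ≈ 47.25 kt.
V₂: ΔP = 63, V ≈ 6.3 × 63^0.634 ≈ 87.12 kt.
ΔV over 24 h = 39.87 kt → 24 h equivalent = 39.87 × 24/24 ≈ 39.87 kt.
40 kt ≥ 30 kt ⇒ rapid intensification.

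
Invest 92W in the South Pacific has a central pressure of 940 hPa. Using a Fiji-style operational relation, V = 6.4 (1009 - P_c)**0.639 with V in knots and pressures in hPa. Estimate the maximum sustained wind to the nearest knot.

96 kt

ΔP = 1009 − 940 = 69 hPa.
69^0.639 ≈ 14.963.
V ≈ 6.4 × 14.963 ≈ 95.8 kt.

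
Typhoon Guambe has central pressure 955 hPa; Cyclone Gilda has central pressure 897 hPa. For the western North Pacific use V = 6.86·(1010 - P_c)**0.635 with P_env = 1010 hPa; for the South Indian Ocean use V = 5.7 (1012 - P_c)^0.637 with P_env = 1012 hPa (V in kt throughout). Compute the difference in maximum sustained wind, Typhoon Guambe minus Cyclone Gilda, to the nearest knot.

-30 kt

Typhoon Guambe: ΔP = 55; V ≈ 6.86 × 55^0.635 ≈ 87.39 kt.
Cyclone Gilda: ΔP = 115; V ≈ 5.7 × 115^0.637 ≈ 117.10 kt.
Difference ≈ 87.39 − 117.10 = -29.71 → -30 kt.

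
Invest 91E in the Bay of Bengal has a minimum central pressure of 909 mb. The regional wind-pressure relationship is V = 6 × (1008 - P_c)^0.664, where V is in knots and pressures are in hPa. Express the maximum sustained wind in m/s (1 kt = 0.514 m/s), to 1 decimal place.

ΔP = 1008 − 909 = 99 mb.
V ≈ 6 × 99^0.664 = 6 × 21.140 ≈ 126.839 kt.
126.839 × 0.514 ≈ 65.20 m/s → 65.2 m/s.

65.2 m/s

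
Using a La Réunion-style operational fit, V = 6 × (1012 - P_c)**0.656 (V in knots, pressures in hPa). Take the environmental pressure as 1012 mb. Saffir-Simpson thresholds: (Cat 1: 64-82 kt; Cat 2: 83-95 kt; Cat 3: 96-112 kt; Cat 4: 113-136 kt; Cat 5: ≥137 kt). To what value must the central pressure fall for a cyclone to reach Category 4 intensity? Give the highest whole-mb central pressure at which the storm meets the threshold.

924 mb

Category 4 begins at V = 113 kt.
Required ΔP = (113/6)^(1/0.656) = 18.833^1.524 ≈ 87.80 mb.
P_c ≤ 1012 − 87.80 = 924.20, so the highest integer P_c is 924 mb.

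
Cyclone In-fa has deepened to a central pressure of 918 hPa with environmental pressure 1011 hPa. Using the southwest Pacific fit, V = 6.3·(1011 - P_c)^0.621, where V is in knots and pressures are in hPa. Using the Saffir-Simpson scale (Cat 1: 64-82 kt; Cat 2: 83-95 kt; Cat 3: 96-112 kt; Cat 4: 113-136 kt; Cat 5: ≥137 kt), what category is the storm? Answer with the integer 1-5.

ΔP = 1011 − 918 = 93 hPa.
V ≈ 6.3 × 93^0.621 = 6.3 × 16.69 ≈ 105 kt.
105 kt falls in the Category 3 band.

3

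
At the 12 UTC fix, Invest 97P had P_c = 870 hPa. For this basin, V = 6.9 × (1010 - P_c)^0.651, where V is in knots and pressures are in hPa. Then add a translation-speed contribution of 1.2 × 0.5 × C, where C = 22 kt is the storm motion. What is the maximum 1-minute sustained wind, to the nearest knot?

ΔP = 1010 − 870 = 140 hPa.
140^0.651 ≈ 24.953.
V ≈ 6.9 × 24.953 ≈ 172.2 kt.
Translation term: 1.2 × 0.5 × 22 = 13.2 kt.
Corrected V ≈ 185.4 kt → 185 kt.

185 kt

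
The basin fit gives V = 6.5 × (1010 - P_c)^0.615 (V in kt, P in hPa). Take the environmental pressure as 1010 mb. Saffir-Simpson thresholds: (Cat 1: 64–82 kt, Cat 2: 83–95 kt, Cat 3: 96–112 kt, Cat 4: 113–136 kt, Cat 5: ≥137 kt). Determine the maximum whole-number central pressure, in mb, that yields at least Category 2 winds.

Category 2 begins at V = 83 kt.
Required ΔP = (83/6.5)^(1/0.615) = 12.769^1.626 ≈ 62.90 mb.
P_c ≤ 1010 − 62.90 = 947.10, so the highest integer P_c is 947 mb.

947 mb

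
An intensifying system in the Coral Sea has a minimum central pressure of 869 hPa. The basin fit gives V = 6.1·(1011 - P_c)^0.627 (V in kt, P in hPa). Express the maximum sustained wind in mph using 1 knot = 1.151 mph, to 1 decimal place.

157.0 mph

ΔP = 1011 − 869 = 142 hPa.
V ≈ 6.1 × 142^0.627 = 6.1 × 22.361 ≈ 136.400 kt.
136.400 × 1.151 ≈ 157.00 mph → 157.0 mph.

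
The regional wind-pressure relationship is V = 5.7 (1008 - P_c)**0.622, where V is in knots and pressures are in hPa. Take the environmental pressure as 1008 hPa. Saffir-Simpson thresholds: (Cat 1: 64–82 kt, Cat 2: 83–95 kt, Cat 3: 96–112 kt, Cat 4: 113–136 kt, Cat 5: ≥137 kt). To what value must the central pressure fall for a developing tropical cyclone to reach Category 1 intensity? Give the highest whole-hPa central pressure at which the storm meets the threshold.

Category 1 begins at V = 64 kt.
Required ΔP = (64/5.7)^(1/0.622) = 11.228^1.608 ≈ 48.82 hPa.
P_c ≤ 1008 − 48.82 = 959.18, so the highest integer P_c is 959 hPa.

959 hPa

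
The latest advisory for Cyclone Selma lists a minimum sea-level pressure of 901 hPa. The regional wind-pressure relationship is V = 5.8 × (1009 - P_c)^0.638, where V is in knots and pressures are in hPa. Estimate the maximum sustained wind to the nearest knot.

115 kt

ΔP = 1009 − 901 = 108 hPa.
108^0.638 ≈ 19.830.
V ≈ 5.8 × 19.830 ≈ 115.0 kt.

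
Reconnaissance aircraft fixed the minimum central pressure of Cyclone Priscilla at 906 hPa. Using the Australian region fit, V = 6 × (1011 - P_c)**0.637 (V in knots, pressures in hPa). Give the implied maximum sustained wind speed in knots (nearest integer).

ΔP = 1011 − 906 = 105 hPa.
105^0.637 ≈ 19.386.
V ≈ 6 × 19.386 ≈ 116.3 kt.

116 kt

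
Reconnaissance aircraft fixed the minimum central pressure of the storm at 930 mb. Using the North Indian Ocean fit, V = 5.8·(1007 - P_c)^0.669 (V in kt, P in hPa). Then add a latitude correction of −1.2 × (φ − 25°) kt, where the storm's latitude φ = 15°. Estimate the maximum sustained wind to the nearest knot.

ΔP = 1007 − 930 = 77 mb.
77^0.669 ≈ 18.284.
V ≈ 5.8 × 18.284 ≈ 106.0 kt.
Latitude correction: −1.2 × (15 − 25) = 12 kt.
Corrected V ≈ 118 kt → 118 kt.

118 kt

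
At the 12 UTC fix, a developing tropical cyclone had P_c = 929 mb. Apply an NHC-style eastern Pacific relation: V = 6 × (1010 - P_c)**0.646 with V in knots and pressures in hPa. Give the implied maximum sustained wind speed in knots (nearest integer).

103 kt

ΔP = 1010 − 929 = 81 mb.
81^0.646 ≈ 17.095.
V ≈ 6 × 17.095 ≈ 102.6 kt.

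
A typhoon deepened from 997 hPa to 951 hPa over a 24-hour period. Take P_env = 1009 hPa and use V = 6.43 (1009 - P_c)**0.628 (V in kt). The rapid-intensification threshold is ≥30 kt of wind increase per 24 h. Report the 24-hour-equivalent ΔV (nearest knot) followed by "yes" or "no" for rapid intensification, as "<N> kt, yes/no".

V₁: ΔP = 12, V ≈ 6.43 × 12^0.628 ≈ 30.62 kt.
V₂: ΔP = 58, V ≈ 6.43 × 58^0.628 ≈ 82.35 kt.
ΔV over 24 h = 51.73 kt → 24 h equivalent = 51.73 × 24/24 ≈ 51.73 kt.
52 kt ≥ 30 kt ⇒ rapid intensification.

52 kt, yes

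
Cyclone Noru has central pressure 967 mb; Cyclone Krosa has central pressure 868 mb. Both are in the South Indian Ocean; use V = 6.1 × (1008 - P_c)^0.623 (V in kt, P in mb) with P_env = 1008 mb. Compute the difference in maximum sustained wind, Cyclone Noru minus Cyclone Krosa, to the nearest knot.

-71 kt

Cyclone Noru: ΔP = 41; V ≈ 6.1 × 41^0.623 ≈ 61.67 kt.
Cyclone Krosa: ΔP = 140; V ≈ 6.1 × 140^0.623 ≈ 132.55 kt.
Difference ≈ 61.67 − 132.55 = -70.88 → -71 kt.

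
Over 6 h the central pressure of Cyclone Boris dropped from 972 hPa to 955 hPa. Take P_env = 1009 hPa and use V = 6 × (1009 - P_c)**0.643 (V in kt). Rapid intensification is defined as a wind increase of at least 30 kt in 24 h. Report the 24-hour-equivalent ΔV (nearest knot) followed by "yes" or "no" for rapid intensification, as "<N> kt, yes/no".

V₁: ΔP = 37, V ≈ 6 × 37^0.643 ≈ 61.17 kt.
V₂: ΔP = 54, V ≈ 6 × 54^0.643 ≈ 78.00 kt.
ΔV over 6 h = 16.83 kt → 24 h equivalent = 16.83 × 24/6 ≈ 67.32 kt.
67 kt ≥ 30 kt ⇒ rapid intensification.

67 kt, yes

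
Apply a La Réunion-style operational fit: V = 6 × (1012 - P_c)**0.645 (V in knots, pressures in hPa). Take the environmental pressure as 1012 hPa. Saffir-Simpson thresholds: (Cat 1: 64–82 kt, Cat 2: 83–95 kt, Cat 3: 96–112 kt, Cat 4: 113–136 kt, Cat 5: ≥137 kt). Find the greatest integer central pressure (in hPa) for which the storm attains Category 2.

953 hPa

Category 2 begins at V = 83 kt.
Required ΔP = (83/6)^(1/0.645) = 13.833^1.550 ≈ 58.73 hPa.
P_c ≤ 1012 − 58.73 = 953.27, so the highest integer P_c is 953 hPa.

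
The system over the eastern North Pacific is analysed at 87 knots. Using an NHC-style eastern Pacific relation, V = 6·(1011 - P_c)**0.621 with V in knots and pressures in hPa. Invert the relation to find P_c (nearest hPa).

ΔP = (V / 6)^(1/0.621) = (87/6)^1.610.
87/6 = 14.500; 14.500^1.610 ≈ 74.16 hPa.
P_c = 1011 − 74.16 = 936.84 ≈ 937 hPa.

937 hPa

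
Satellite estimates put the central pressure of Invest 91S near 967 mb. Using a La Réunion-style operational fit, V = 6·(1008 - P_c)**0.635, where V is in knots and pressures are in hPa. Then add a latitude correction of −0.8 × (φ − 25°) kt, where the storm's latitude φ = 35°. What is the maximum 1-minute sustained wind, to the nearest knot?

ΔP = 1008 − 967 = 41 mb.
41^0.635 ≈ 10.571.
V ≈ 6 × 10.571 ≈ 63.4 kt.
Latitude correction: −0.8 × (35 − 25) = -8 kt.
Corrected V ≈ 55.4 kt → 55 kt.

55 kt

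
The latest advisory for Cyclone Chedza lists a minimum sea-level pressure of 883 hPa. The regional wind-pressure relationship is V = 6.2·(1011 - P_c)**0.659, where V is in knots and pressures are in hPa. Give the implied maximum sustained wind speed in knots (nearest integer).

152 kt

ΔP = 1011 − 883 = 128 hPa.
128^0.659 ≈ 24.471.
V ≈ 6.2 × 24.471 ≈ 151.7 kt.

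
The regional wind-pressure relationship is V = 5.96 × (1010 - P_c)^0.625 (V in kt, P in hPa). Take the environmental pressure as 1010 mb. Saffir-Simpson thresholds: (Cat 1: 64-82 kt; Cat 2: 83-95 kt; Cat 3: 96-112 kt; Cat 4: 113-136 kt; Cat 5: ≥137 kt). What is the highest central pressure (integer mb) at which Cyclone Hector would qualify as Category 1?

Category 1 begins at V = 64 kt.
Required ΔP = (64/5.96)^(1/0.625) = 10.738^1.600 ≈ 44.62 mb.
P_c ≤ 1010 − 44.62 = 965.38, so the highest integer P_c is 965 mb.

965 mb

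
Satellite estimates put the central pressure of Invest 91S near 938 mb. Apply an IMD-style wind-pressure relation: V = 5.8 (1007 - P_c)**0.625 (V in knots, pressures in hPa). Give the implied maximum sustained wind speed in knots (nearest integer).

82 kt

ΔP = 1007 − 938 = 69 mb.
69^0.625 ≈ 14.102.
V ≈ 5.8 × 14.102 ≈ 81.8 kt.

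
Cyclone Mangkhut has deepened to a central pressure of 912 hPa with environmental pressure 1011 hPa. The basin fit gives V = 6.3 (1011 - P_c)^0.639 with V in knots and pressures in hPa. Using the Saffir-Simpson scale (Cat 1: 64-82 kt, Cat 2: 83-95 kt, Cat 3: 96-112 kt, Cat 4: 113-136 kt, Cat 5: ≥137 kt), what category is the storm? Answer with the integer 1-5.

ΔP = 1011 − 912 = 99 hPa.
V ≈ 6.3 × 99^0.639 = 6.3 × 18.85 ≈ 119 kt.
119 kt falls in the Category 4 band.

4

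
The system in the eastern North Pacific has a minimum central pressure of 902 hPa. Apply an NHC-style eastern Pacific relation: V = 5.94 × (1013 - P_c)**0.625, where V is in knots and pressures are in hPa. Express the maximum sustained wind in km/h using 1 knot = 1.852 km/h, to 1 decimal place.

ΔP = 1013 − 902 = 111 hPa.
V ≈ 5.94 × 111^0.625 = 5.94 × 18.981 ≈ 112.749 kt.
112.749 × 1.852 ≈ 208.81 km/h → 208.8 km/h.

208.8 km/h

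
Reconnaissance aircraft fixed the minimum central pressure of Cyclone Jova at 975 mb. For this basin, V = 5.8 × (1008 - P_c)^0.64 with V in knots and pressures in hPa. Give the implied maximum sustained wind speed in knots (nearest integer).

54 kt

ΔP = 1008 − 975 = 33 mb.
33^0.64 ≈ 9.372.
V ≈ 5.8 × 9.372 ≈ 54.4 kt.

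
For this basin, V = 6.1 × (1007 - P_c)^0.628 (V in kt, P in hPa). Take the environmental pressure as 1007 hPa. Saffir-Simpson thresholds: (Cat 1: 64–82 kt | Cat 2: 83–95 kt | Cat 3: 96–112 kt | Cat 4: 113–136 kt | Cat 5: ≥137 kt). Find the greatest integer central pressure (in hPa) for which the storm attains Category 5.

Category 5 begins at V = 137 kt.
Required ΔP = (137/6.1)^(1/0.628) = 22.459^1.592 ≈ 141.87 hPa.
P_c ≤ 1007 − 141.87 = 865.13, so the highest integer P_c is 865 hPa.

865 hPa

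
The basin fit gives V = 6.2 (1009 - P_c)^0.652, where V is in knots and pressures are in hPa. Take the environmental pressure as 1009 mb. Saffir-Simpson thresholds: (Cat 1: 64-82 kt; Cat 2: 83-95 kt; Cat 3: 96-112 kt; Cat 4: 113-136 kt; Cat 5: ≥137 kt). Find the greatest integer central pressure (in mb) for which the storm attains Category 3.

942 mb

Category 3 begins at V = 96 kt.
Required ΔP = (96/6.2)^(1/0.652) = 15.484^1.534 ≈ 66.83 mb.
P_c ≤ 1009 − 66.83 = 942.17, so the highest integer P_c is 942 mb.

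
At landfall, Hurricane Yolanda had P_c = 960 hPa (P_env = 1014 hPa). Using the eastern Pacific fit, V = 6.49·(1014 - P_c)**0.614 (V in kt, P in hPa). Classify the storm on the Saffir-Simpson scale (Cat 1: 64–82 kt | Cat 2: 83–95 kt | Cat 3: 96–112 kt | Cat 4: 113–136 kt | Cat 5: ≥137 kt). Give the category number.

ΔP = 1014 − 960 = 54 hPa.
V ≈ 6.49 × 54^0.614 = 6.49 × 11.58 ≈ 75 kt.
75 kt falls in the Category 1 band.

1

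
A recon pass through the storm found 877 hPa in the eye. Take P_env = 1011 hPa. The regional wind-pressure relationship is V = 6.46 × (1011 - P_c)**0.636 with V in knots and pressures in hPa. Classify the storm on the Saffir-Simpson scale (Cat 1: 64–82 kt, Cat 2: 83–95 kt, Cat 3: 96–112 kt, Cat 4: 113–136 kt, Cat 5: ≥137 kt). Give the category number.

ΔP = 1011 − 877 = 134 hPa.
V ≈ 6.46 × 134^0.636 = 6.46 × 22.53 ≈ 146 kt.
146 kt falls in the Category 5 band.

5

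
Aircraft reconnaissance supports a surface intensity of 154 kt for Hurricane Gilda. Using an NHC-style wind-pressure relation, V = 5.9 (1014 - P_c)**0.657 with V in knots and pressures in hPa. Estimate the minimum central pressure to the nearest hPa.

ΔP = (V / 5.9)^(1/0.657) = (154/5.9)^1.522.
154/5.9 = 26.102; 26.102^1.522 ≈ 143.31 hPa.
P_c = 1014 − 143.31 = 870.69 ≈ 871 hPa.

871 hPa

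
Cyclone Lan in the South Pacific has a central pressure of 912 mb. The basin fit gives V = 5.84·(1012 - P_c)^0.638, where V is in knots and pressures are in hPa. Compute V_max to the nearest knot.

110 kt

ΔP = 1012 − 912 = 100 mb.
100^0.638 ≈ 18.880.
V ≈ 5.84 × 18.880 ≈ 110.3 kt.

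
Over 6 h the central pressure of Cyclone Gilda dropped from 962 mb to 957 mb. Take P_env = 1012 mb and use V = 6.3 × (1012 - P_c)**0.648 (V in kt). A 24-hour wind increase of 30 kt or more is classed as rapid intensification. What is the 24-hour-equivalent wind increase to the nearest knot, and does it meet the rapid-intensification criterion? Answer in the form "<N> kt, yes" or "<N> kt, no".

V₁: ΔP = 50, V ≈ 6.3 × 50^0.648 ≈ 79.48 kt.
V₂: ΔP = 55, V ≈ 6.3 × 55^0.648 ≈ 84.55 kt.
ΔV over 6 h = 5.07 kt → 24 h equivalent = 5.07 × 24/6 ≈ 20.28 kt.
20 kt < 30 kt ⇒ not rapid intensification.

20 kt, no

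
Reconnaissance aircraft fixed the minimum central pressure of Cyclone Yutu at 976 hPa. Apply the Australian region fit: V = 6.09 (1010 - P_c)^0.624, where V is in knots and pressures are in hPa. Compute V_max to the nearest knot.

ΔP = 1010 − 976 = 34 hPa.
34^0.624 ≈ 9.029.
V ≈ 6.09 × 9.029 ≈ 55.0 kt.

55 kt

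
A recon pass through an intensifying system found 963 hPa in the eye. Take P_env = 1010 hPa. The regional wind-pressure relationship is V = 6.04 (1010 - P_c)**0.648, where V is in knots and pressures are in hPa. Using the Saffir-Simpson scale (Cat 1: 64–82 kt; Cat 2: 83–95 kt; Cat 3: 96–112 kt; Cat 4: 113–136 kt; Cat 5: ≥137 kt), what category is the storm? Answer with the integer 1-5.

ΔP = 1010 − 963 = 47 hPa.
V ≈ 6.04 × 47^0.648 = 6.04 × 12.12 ≈ 73 kt.
73 kt falls in the Category 1 band.

1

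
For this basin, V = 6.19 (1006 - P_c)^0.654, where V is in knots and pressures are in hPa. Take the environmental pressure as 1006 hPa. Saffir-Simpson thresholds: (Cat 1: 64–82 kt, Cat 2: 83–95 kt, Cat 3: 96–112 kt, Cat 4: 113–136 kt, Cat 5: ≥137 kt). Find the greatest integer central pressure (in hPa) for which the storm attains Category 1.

Category 1 begins at V = 64 kt.
Required ΔP = (64/6.19)^(1/0.654) = 10.339^1.529 ≈ 35.58 hPa.
P_c ≤ 1006 − 35.58 = 970.42, so the highest integer P_c is 970 hPa.

970 hPa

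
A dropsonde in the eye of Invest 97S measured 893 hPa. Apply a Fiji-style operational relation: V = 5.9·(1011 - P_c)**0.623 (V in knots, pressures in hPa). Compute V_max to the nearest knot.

115 kt

ΔP = 1011 − 893 = 118 hPa.
118^0.623 ≈ 19.534.
V ≈ 5.9 × 19.534 ≈ 115.2 kt.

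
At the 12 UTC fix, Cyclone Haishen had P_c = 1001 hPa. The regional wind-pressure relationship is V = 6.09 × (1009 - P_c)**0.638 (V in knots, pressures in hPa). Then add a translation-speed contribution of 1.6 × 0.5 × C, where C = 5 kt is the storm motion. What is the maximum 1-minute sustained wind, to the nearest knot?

27 kt

ΔP = 1009 − 1001 = 8 hPa.
8^0.638 ≈ 3.769.
V ≈ 6.09 × 3.769 ≈ 23.0 kt.
Translation term: 1.6 × 0.5 × 5 = 4 kt.
Corrected V ≈ 27 kt → 27 kt.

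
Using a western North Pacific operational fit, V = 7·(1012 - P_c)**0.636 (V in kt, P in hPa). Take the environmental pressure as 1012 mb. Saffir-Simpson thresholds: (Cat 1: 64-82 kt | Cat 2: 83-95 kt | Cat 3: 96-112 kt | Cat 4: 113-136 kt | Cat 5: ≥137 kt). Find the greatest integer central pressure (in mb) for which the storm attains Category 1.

Category 1 begins at V = 64 kt.
Required ΔP = (64/7)^(1/0.636) = 9.143^1.572 ≈ 32.44 mb.
P_c ≤ 1012 − 32.44 = 979.56, so the highest integer P_c is 979 mb.

979 mb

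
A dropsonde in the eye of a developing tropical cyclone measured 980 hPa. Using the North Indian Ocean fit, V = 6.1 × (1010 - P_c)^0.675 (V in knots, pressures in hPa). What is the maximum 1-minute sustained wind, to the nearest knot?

61 kt

ΔP = 1010 − 980 = 30 hPa.
30^0.675 ≈ 9.932.
V ≈ 6.1 × 9.932 ≈ 60.6 kt.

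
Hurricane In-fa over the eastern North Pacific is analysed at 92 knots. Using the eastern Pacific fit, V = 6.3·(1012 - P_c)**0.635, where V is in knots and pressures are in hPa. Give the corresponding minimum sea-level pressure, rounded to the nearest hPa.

944 hPa

ΔP = (V / 6.3)^(1/0.635) = (92/6.3)^1.575.
92/6.3 = 14.603; 14.603^1.575 ≈ 68.20 hPa.
P_c = 1012 − 68.20 = 943.80 ≈ 944 hPa.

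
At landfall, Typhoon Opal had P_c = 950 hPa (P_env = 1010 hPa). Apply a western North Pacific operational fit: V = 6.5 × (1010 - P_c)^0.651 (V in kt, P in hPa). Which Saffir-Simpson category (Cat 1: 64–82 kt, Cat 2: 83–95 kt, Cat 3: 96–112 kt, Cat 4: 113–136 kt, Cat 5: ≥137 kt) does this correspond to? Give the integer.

2

ΔP = 1010 − 950 = 60 hPa.
V ≈ 6.5 × 60^0.651 = 6.5 × 14.37 ≈ 93 kt.
93 kt falls in the Category 2 band.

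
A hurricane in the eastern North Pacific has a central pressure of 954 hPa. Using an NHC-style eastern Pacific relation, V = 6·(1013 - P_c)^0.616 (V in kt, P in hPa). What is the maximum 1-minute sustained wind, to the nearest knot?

74 kt

ΔP = 1013 − 954 = 59 hPa.
59^0.616 ≈ 12.327.
V ≈ 6 × 12.327 ≈ 74.0 kt.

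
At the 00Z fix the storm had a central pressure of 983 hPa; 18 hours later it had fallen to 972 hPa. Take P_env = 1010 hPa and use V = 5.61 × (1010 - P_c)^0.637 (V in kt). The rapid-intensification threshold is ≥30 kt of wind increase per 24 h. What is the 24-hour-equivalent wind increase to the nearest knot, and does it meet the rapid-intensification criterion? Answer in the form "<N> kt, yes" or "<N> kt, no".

15 kt, no

V₁: ΔP = 27, V ≈ 5.61 × 27^0.637 ≈ 45.79 kt.
V₂: ΔP = 38, V ≈ 5.61 × 38^0.637 ≈ 56.92 kt.
ΔV over 18 h = 11.13 kt → 24 h equivalent = 11.13 × 24/18 ≈ 14.84 kt.
15 kt < 30 kt ⇒ not rapid intensification.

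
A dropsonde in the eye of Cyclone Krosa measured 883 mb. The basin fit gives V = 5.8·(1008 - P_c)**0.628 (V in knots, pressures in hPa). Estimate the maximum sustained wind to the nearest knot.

ΔP = 1008 − 883 = 125 mb.
125^0.628 ≈ 20.742.
V ≈ 5.8 × 20.742 ≈ 120.3 kt.

120 kt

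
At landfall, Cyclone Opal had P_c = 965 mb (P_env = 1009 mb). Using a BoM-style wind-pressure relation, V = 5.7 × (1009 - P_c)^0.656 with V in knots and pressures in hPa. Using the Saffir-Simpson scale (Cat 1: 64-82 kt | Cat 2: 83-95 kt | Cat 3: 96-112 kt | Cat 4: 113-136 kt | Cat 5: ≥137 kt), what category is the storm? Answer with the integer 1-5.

ΔP = 1009 − 965 = 44 mb.
V ≈ 5.7 × 44^0.656 = 5.7 × 11.97 ≈ 68 kt.
68 kt falls in the Category 1 band.

1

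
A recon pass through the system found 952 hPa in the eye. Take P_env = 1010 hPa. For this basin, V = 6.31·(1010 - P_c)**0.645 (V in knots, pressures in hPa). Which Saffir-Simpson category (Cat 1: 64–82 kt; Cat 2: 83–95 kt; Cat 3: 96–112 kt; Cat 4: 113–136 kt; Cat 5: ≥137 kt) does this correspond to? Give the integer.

ΔP = 1010 − 952 = 58 hPa.
V ≈ 6.31 × 58^0.645 = 6.31 × 13.72 ≈ 87 kt.
87 kt falls in the Category 2 band.

2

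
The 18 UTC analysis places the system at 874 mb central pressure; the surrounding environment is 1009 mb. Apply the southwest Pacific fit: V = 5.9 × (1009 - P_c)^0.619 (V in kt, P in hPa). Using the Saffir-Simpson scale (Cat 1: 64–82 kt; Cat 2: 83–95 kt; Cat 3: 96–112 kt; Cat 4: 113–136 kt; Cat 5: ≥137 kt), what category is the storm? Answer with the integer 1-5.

4

ΔP = 1009 − 874 = 135 mb.
V ≈ 5.9 × 135^0.619 = 5.9 × 20.83 ≈ 123 kt.
123 kt falls in the Category 4 band.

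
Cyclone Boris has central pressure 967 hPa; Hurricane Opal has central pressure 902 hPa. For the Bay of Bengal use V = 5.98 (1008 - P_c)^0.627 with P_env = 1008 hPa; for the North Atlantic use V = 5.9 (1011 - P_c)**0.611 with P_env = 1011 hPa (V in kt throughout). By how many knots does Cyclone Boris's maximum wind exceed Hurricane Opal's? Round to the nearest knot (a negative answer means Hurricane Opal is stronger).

Cyclone Boris: ΔP = 41; V ≈ 5.98 × 41^0.627 ≈ 61.36 kt.
Hurricane Opal: ΔP = 109; V ≈ 5.9 × 109^0.611 ≈ 103.69 kt.
Difference ≈ 61.36 − 103.69 = -42.33 → -42 kt.

-42 kt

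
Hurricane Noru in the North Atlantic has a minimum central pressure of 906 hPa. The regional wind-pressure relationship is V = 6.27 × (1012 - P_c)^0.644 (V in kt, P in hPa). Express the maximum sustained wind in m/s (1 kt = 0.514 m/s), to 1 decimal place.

ΔP = 1012 − 906 = 106 hPa.
V ≈ 6.27 × 106^0.644 = 6.27 × 20.151 ≈ 126.347 kt.
126.347 × 0.514 ≈ 64.94 m/s → 64.9 m/s.

64.9 m/s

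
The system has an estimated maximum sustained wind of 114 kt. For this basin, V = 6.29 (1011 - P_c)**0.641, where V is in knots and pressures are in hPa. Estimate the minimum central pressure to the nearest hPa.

ΔP = (V / 6.29)^(1/0.641) = (114/6.29)^1.560.
114/6.29 = 18.124; 18.124^1.560 ≈ 91.82 hPa.
P_c = 1011 − 91.82 = 919.18 ≈ 919 hPa.

919 hPa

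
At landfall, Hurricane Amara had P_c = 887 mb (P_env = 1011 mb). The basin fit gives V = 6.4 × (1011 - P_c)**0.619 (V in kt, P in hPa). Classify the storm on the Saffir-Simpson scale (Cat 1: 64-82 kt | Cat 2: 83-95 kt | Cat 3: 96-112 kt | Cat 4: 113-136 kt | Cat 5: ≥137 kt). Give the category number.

4

ΔP = 1011 − 887 = 124 mb.
V ≈ 6.4 × 124^0.619 = 6.4 × 19.76 ≈ 126 kt.
126 kt falls in the Category 4 band.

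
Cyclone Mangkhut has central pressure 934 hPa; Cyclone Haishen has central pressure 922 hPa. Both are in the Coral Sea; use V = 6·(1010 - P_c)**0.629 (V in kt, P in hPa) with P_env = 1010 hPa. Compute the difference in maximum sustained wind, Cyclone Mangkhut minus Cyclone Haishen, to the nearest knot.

-9 kt

Cyclone Mangkhut: ΔP = 76; V ≈ 6 × 76^0.629 ≈ 91.45 kt.
Cyclone Haishen: ΔP = 88; V ≈ 6 × 88^0.629 ≈ 100.28 kt.
Difference ≈ 91.45 − 100.28 = -8.83 → -9 kt.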